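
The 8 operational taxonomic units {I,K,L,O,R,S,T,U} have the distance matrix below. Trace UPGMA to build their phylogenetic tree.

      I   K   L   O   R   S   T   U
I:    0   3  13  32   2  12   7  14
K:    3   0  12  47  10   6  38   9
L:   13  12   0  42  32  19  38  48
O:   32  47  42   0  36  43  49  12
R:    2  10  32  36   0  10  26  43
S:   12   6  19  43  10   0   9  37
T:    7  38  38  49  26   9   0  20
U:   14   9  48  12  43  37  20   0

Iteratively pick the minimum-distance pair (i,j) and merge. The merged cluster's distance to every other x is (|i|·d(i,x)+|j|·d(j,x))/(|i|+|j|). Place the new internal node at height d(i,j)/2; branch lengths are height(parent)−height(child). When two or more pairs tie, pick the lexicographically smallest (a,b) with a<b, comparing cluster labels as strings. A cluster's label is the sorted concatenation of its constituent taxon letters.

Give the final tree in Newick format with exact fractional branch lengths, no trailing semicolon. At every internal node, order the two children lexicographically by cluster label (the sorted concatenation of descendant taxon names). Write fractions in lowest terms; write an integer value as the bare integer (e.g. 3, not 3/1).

(((((I:1,R:1):27/8,(K:3,S:3):11/8):41/8,L:19/2):23/10,T:59/5):57/10,(O:6,U:6):23/2)

iteration 1: select I,R (d=2); attach at lengths (1, 1); label the merged cluster IR
  updated: d(IR,K)=13/2, d(IR,L)=45/2, d(IR,O)=34, d(IR,S)=11, d(IR,T)=33/2, d(IR,U)=57/2
iteration 2: select K,S (d=6); attach at lengths (3, 3); label the merged cluster KS
  updated: d(IR,KS)=35/4, d(KS,L)=31/2, d(KS,O)=45, d(KS,T)=47/2, d(KS,U)=23
iteration 3: select IR,KS (d=35/4); attach at lengths (27/8, 11/8); label the merged cluster IKRS
  updated: d(IKRS,L)=19, d(IKRS,O)=79/2, d(IKRS,T)=20, d(IKRS,U)=103/4
iteration 4: select O,U (d=12); attach at lengths (6, 6); label the merged cluster OU
  updated: d(IKRS,OU)=261/8, d(L,OU)=45, d(OU,T)=69/2
iteration 5: select IKRS,L (d=19); attach at lengths (41/8, 19/2); label the merged cluster IKLRS
  updated: d(IKLRS,OU)=351/10, d(IKLRS,T)=118/5
iteration 6: select IKLRS,T (d=118/5); attach at lengths (23/10, 59/5); label the merged cluster IKLRST
  updated: d(IKLRST,OU)=35
iteration 7: select IKLRST,OU (d=35); attach at lengths (57/10, 23/2); label the merged cluster IKLORSTU
final tree: (((((I:1,R:1):27/8,(K:3,S:3):11/8):41/8,L:19/2):23/10,T:59/5):57/10,(O:6,U:6):23/2)
total length: 2827/40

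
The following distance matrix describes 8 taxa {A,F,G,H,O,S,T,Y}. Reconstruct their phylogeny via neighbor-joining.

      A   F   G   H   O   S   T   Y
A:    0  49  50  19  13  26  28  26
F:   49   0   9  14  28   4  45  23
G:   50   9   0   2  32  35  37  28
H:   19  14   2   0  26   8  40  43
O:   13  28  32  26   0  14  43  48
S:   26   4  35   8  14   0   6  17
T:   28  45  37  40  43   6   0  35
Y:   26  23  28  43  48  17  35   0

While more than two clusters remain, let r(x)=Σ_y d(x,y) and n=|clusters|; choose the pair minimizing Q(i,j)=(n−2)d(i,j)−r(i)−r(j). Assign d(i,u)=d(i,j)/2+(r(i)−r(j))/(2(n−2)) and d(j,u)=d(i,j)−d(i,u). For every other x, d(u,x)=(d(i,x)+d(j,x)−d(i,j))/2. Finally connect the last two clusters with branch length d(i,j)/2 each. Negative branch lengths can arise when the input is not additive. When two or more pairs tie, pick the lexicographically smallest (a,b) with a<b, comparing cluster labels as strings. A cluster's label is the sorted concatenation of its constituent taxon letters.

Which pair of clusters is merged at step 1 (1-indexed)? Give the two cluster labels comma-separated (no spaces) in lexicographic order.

A,O

iteration 1: select A,O (d=13, Q=-337); attach at lengths (85/12, 71/12); label the merged cluster AO
  updated: d(AO,F)=32, d(AO,G)=69/2, d(AO,H)=16, d(AO,S)=27/2, d(AO,T)=29, d(AO,Y)=61/2
iteration 2: select G,H (d=2, Q=-517/2); attach at lengths (13/4, -5/4); label the merged cluster GH
  updated: d(AO,GH)=97/4, d(F,GH)=21/2, d(GH,S)=41/2, d(GH,T)=75/2, d(GH,Y)=69/2
iteration 3: select F,GH (d=21/2, Q=-799/4); attach at lengths (117/32, 219/32); label the merged cluster FGH
  updated: d(AO,FGH)=183/8, d(FGH,S)=7, d(FGH,T)=36, d(FGH,Y)=47/2
iteration 4: select S,T (d=6, Q=-263/2); attach at lengths (-89/12, 161/12); label the merged cluster ST
  updated: d(AO,ST)=73/4, d(FGH,ST)=37/2, d(ST,Y)=23
iteration 5: select AO,ST (d=73/4, Q=-759/8); attach at lengths (387/32, 197/32); label the merged cluster AOST
  updated: d(AOST,FGH)=185/16, d(AOST,Y)=141/8
iteration 6: select AOST,FGH (d=185/16, Q=-843/16); attach at lengths (91/32, 279/32); label the merged cluster AFGHOST
  updated: d(AFGHOST,Y)=473/32
iteration 7: select AFGHOST,Y (d=473/32); attach at lengths (473/64, 473/64); label the merged cluster AFGHOSTY
final tree: ((((A:85/12,O:71/12):387/32,(S:-89/12,T:161/12):197/32):91/32,(F:117/32,(G:13/4,H:-5/4):219/32):279/32):473/64,Y:473/64)
total length: 2435/32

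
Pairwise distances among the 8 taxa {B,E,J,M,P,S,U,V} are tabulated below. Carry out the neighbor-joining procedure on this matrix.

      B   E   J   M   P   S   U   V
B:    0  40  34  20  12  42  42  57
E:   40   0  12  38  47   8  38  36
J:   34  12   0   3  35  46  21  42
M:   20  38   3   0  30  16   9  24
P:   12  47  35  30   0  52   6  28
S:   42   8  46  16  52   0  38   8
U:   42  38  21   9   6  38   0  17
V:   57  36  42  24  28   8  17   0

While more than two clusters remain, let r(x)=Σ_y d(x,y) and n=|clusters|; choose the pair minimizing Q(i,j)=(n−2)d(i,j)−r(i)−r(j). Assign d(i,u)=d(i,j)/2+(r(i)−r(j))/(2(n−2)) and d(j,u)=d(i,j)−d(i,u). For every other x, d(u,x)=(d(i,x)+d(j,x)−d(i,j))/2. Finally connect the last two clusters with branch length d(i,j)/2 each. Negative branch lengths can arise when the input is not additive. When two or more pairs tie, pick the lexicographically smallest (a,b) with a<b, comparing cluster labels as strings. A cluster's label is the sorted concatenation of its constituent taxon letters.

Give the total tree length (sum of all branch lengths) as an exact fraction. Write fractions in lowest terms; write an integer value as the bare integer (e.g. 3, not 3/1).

step 1: merge (B,P) at d=12, Q=-385; branch lengths B→109/12, P→35/12; new cluster BP
  updated: d(BP,E)=75/2, d(BP,J)=57/2, d(BP,M)=19, d(BP,S)=41, d(BP,U)=18, d(BP,V)=73/2
step 2: merge (E,S) at d=8, Q=-573/2; branch lengths E→21/4, S→11/4; new cluster ES
  updated: d(BP,ES)=141/4, d(ES,J)=25, d(ES,M)=23, d(ES,U)=34, d(ES,V)=18
step 3: merge (ES,V) at d=18, Q=-803/4; branch lengths ES→279/32, V→297/32; new cluster ESV
  updated: d(BP,ESV)=215/8, d(ESV,J)=49/2, d(ESV,M)=29/2, d(ESV,U)=33/2
step 4: merge (J,M) at d=3, Q=-227/2; branch lengths J→27/4, M→-15/4; new cluster JM
  updated: d(BP,JM)=89/4, d(ESV,JM)=18, d(JM,U)=27/2
step 5: merge (BP,U) at d=18, Q=-633/8; branch lengths BP→441/32, U→135/32; new cluster BPU
  updated: d(BPU,ESV)=203/16, d(BPU,JM)=71/8
step 6: merge (BPU,ESV) at d=203/16, Q=-633/16; branch lengths BPU→57/32, ESV→349/32; new cluster BEPSUV
  updated: d(BEPSUV,JM)=227/32
step 7: merge (BEPSUV,JM) at d=227/32; branch lengths BEPSUV→227/64, JM→227/64; new cluster BEJMPSUV
final tree: ((((B:109/12,P:35/12):441/32,U:135/32):57/32,((E:21/4,S:11/4):279/32,V:297/32):349/32):227/64,(J:27/4,M:-15/4):227/64)
total length: 2521/32

2521/32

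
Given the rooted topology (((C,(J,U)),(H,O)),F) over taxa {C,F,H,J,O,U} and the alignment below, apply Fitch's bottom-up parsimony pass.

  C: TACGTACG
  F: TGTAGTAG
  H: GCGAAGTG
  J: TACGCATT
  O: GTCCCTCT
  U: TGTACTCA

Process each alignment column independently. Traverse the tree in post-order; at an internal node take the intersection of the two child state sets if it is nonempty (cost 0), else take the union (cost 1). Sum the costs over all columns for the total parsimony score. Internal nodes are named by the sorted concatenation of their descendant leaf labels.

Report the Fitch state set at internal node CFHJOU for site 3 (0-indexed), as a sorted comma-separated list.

JU@0: {T} ∩ {T} = {T} (intersection, +0)
CJU@0: {T} ∩ {T} = {T} (intersection, +0)
HO@0: {G} ∩ {G} = {G} (intersection, +0)
CHJOU@0: {T} ∪ {G} = {G,T} (union, +1)
CFHJOU@0: {G,T} ∩ {T} = {T} (intersection, +0)
JU@1: {A} ∪ {G} = {A,G} (union, +1)
CJU@1: {A} ∩ {A,G} = {A} (intersection, +0)
HO@1: {C} ∪ {T} = {C,T} (union, +1)
CHJOU@1: {A} ∪ {C,T} = {A,C,T} (union, +1)
CFHJOU@1: {A,C,T} ∪ {G} = {A,C,G,T} (union, +1)
JU@2: {C} ∪ {T} = {C,T} (union, +1)
CJU@2: {C} ∩ {C,T} = {C} (intersection, +0)
HO@2: {G} ∪ {C} = {C,G} (union, +1)
CHJOU@2: {C} ∩ {C,G} = {C} (intersection, +0)
CFHJOU@2: {C} ∪ {T} = {C,T} (union, +1)
JU@3: {G} ∪ {A} = {A,G} (union, +1)
CJU@3: {G} ∩ {A,G} = {G} (intersection, +0)
HO@3: {A} ∪ {C} = {A,C} (union, +1)
CHJOU@3: {G} ∪ {A,C} = {A,C,G} (union, +1)
CFHJOU@3: {A,C,G} ∩ {A} = {A} (intersection, +0)
JU@4: {C} ∩ {C} = {C} (intersection, +0)
CJU@4: {T} ∪ {C} = {C,T} (union, +1)
HO@4: {A} ∪ {C} = {A,C} (union, +1)
CHJOU@4: {C,T} ∩ {A,C} = {C} (intersection, +0)
CFHJOU@4: {C} ∪ {G} = {C,G} (union, +1)
JU@5: {A} ∪ {T} = {A,T} (union, +1)
CJU@5: {A} ∩ {A,T} = {A} (intersection, +0)
HO@5: {G} ∪ {T} = {G,T} (union, +1)
CHJOU@5: {A} ∪ {G,T} = {A,G,T} (union, +1)
CFHJOU@5: {A,G,T} ∩ {T} = {T} (intersection, +0)
JU@6: {T} ∪ {C} = {C,T} (union, +1)
CJU@6: {C} ∩ {C,T} = {C} (intersection, +0)
HO@6: {T} ∪ {C} = {C,T} (union, +1)
CHJOU@6: {C} ∩ {C,T} = {C} (intersection, +0)
CFHJOU@6: {C} ∪ {A} = {A,C} (union, +1)
JU@7: {T} ∪ {A} = {A,T} (union, +1)
CJU@7: {G} ∪ {A,T} = {A,G,T} (union, +1)
HO@7: {G} ∪ {T} = {G,T} (union, +1)
CHJOU@7: {A,G,T} ∩ {G,T} = {G,T} (intersection, +0)
CFHJOU@7: {G,T} ∩ {G} = {G} (intersection, +0)
per-site changes: [1, 4, 3, 3, 3, 3, 3, 3]; total = 23

A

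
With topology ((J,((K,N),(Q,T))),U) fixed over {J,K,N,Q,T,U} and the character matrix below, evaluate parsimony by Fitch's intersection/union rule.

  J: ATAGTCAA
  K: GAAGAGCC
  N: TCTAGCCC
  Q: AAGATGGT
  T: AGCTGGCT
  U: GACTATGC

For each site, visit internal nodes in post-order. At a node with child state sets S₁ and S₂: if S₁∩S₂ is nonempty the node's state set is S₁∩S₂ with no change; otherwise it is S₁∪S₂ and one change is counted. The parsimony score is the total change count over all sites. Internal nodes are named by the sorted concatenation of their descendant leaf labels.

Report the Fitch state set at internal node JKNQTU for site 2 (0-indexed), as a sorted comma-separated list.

[col 0] KN: children K:{G}, N:{T} ∪→ {G,T}; cost 1
[col 0] QT: children Q:{A}, T:{A} ∩→ {A}; cost 0
[col 0] KNQT: children KN:{G,T}, QT:{A} ∪→ {A,G,T}; cost 1
[col 0] JKNQT: children J:{A}, KNQT:{A,G,T} ∩→ {A}; cost 0
[col 0] JKNQTU: children JKNQT:{A}, U:{G} ∪→ {A,G}; cost 1
[col 1] KN: children K:{A}, N:{C} ∪→ {A,C}; cost 1
[col 1] QT: children Q:{A}, T:{G} ∪→ {A,G}; cost 1
[col 1] KNQT: children KN:{A,C}, QT:{A,G} ∩→ {A}; cost 0
[col 1] JKNQT: children J:{T}, KNQT:{A} ∪→ {A,T}; cost 1
[col 1] JKNQTU: children JKNQT:{A,T}, U:{A} ∩→ {A}; cost 0
[col 2] KN: children K:{A}, N:{T} ∪→ {A,T}; cost 1
[col 2] QT: children Q:{G}, T:{C} ∪→ {C,G}; cost 1
[col 2] KNQT: children KN:{A,T}, QT:{C,G} ∪→ {A,C,G,T}; cost 1
[col 2] JKNQT: children J:{A}, KNQT:{A,C,G,T} ∩→ {A}; cost 0
[col 2] JKNQTU: children JKNQT:{A}, U:{C} ∪→ {A,C}; cost 1
[col 3] KN: children K:{G}, N:{A} ∪→ {A,G}; cost 1
[col 3] QT: children Q:{A}, T:{T} ∪→ {A,T}; cost 1
[col 3] KNQT: children KN:{A,G}, QT:{A,T} ∩→ {A}; cost 0
[col 3] JKNQT: children J:{G}, KNQT:{A} ∪→ {A,G}; cost 1
[col 3] JKNQTU: children JKNQT:{A,G}, U:{T} ∪→ {A,G,T}; cost 1
[col 4] KN: children K:{A}, N:{G} ∪→ {A,G}; cost 1
[col 4] QT: children Q:{T}, T:{G} ∪→ {G,T}; cost 1
[col 4] KNQT: children KN:{A,G}, QT:{G,T} ∩→ {G}; cost 0
[col 4] JKNQT: children J:{T}, KNQT:{G} ∪→ {G,T}; cost 1
[col 4] JKNQTU: children JKNQT:{G,T}, U:{A} ∪→ {A,G,T}; cost 1
[col 5] KN: children K:{G}, N:{C} ∪→ {C,G}; cost 1
[col 5] QT: children Q:{G}, T:{G} ∩→ {G}; cost 0
[col 5] KNQT: children KN:{C,G}, QT:{G} ∩→ {G}; cost 0
[col 5] JKNQT: children J:{C}, KNQT:{G} ∪→ {C,G}; cost 1
[col 5] JKNQTU: children JKNQT:{C,G}, U:{T} ∪→ {C,G,T}; cost 1
[col 6] KN: children K:{C}, N:{C} ∩→ {C}; cost 0
[col 6] QT: children Q:{G}, T:{C} ∪→ {C,G}; cost 1
[col 6] KNQT: children KN:{C}, QT:{C,G} ∩→ {C}; cost 0
[col 6] JKNQT: children J:{A}, KNQT:{C} ∪→ {A,C}; cost 1
[col 6] JKNQTU: children JKNQT:{A,C}, U:{G} ∪→ {A,C,G}; cost 1
[col 7] KN: children K:{C}, N:{C} ∩→ {C}; cost 0
[col 7] QT: children Q:{T}, T:{T} ∩→ {T}; cost 0
[col 7] KNQT: children KN:{C}, QT:{T} ∪→ {C,T}; cost 1
[col 7] JKNQT: children J:{A}, KNQT:{C,T} ∪→ {A,C,T}; cost 1
[col 7] JKNQTU: children JKNQT:{A,C,T}, U:{C} ∩→ {C}; cost 0
per-site changes: [3, 3, 4, 4, 4, 3, 3, 2]; total = 26

A,C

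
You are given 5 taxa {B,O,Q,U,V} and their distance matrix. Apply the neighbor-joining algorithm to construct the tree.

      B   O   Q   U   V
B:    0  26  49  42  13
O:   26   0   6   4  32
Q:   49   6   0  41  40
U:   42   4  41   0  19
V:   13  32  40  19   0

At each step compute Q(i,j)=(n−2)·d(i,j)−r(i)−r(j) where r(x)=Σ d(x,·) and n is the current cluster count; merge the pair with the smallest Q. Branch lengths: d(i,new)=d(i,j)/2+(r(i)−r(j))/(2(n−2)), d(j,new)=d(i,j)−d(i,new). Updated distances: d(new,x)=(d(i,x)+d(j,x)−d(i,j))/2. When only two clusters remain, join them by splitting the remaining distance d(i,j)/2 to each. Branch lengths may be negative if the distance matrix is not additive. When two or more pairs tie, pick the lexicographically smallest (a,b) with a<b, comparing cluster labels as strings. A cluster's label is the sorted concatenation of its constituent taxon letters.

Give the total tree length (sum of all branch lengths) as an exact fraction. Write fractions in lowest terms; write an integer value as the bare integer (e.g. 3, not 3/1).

435/8

step 1: merge (B,V) at d=13, Q=-195; branch lengths B→65/6, V→13/6; new cluster BV
  updated: d(BV,O)=45/2, d(BV,Q)=38, d(BV,U)=24
step 2: merge (BV,U) at d=24, Q=-211/2; branch lengths BV→127/8, U→65/8; new cluster BUV
  updated: d(BUV,O)=5/4, d(BUV,Q)=55/2
step 3: merge (BUV,O) at d=5/4, Q=-139/4; branch lengths BUV→91/8, O→-81/8; new cluster BOUV
  updated: d(BOUV,Q)=129/8
step 4: merge (BOUV,Q) at d=129/8; branch lengths BOUV→129/16, Q→129/16; new cluster BOQUV
final tree: ((((B:65/6,V:13/6):127/8,U:65/8):91/8,O:-81/8):129/16,Q:129/16)
total length: 435/8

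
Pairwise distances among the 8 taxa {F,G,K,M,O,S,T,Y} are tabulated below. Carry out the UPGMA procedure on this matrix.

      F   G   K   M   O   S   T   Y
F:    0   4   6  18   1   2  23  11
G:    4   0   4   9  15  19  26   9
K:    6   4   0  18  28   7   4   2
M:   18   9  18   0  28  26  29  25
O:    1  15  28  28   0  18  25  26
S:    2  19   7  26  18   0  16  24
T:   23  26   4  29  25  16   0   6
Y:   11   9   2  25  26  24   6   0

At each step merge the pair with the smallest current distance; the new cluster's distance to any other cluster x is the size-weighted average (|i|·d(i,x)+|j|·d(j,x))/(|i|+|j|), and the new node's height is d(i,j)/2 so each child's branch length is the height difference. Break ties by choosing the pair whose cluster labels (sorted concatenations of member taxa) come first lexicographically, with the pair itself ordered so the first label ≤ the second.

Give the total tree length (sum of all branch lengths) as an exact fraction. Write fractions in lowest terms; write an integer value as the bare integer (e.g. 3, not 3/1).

step 1: merge (F,O) at d=1; branch lengths F→1/2, O→1/2; new cluster FO
  updated: d(FO,G)=19/2, d(FO,K)=17, d(FO,M)=23, d(FO,S)=10, d(FO,T)=24, d(FO,Y)=37/2
step 2: merge (K,Y) at d=2; branch lengths K→1, Y→1; new cluster KY
  updated: d(FO,KY)=71/4, d(G,KY)=13/2, d(KY,M)=43/2, d(KY,S)=31/2, d(KY,T)=5
step 3: merge (KY,T) at d=5; branch lengths KY→3/2, T→5/2; new cluster KTY
  updated: d(FO,KTY)=119/6, d(G,KTY)=13, d(KTY,M)=24, d(KTY,S)=47/3
step 4: merge (G,M) at d=9; branch lengths G→9/2, M→9/2; new cluster GM
  updated: d(FO,GM)=65/4, d(GM,KTY)=37/2, d(GM,S)=45/2
step 5: merge (FO,S) at d=10; branch lengths FO→9/2, S→5; new cluster FOS
  updated: d(FOS,GM)=55/3, d(FOS,KTY)=166/9
step 6: merge (FOS,GM) at d=55/3; branch lengths FOS→25/6, GM→14/3; new cluster FGMOS
  updated: d(FGMOS,KTY)=277/15
step 7: merge (FGMOS,KTY) at d=277/15; branch lengths FGMOS→1/15, KTY→101/15; new cluster FGKMOSTY
final tree: ((((F:1/2,O:1/2):9/2,S:5):25/6,(G:9/2,M:9/2):14/3):1/15,((K:1,Y:1):3/2,T:5/2):101/15)
total length: 617/15

617/15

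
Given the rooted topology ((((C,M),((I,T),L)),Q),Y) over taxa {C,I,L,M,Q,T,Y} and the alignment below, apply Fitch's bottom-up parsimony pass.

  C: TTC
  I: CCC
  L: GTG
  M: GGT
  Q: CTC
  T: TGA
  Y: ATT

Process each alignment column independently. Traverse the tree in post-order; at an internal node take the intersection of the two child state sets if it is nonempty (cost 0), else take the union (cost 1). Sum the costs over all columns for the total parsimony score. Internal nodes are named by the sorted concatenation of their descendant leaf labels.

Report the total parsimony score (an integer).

12

site 0, node CM: C={T} ∪ M={G} → {G,T} (+1)
site 0, node IT: I={C} ∪ T={T} → {C,T} (+1)
site 0, node ILT: IT={C,T} ∪ L={G} → {C,G,T} (+1)
site 0, node CILMT: CM={G,T} ∩ ILT={C,G,T} → {G,T} (+0)
site 0, node CILMQT: CILMT={G,T} ∪ Q={C} → {C,G,T} (+1)
site 0, node CILMQTY: CILMQT={C,G,T} ∪ Y={A} → {A,C,G,T} (+1)
site 1, node CM: C={T} ∪ M={G} → {G,T} (+1)
site 1, node IT: I={C} ∪ T={G} → {C,G} (+1)
site 1, node ILT: IT={C,G} ∪ L={T} → {C,G,T} (+1)
site 1, node CILMT: CM={G,T} ∩ ILT={C,G,T} → {G,T} (+0)
site 1, node CILMQT: CILMT={G,T} ∩ Q={T} → {T} (+0)
site 1, node CILMQTY: CILMQT={T} ∩ Y={T} → {T} (+0)
site 2, node CM: C={C} ∪ M={T} → {C,T} (+1)
site 2, node IT: I={C} ∪ T={A} → {A,C} (+1)
site 2, node ILT: IT={A,C} ∪ L={G} → {A,C,G} (+1)
site 2, node CILMT: CM={C,T} ∩ ILT={A,C,G} → {C} (+0)
site 2, node CILMQT: CILMT={C} ∩ Q={C} → {C} (+0)
site 2, node CILMQTY: CILMQT={C} ∪ Y={T} → {C,T} (+1)
per-site changes: [5, 3, 4]; total = 12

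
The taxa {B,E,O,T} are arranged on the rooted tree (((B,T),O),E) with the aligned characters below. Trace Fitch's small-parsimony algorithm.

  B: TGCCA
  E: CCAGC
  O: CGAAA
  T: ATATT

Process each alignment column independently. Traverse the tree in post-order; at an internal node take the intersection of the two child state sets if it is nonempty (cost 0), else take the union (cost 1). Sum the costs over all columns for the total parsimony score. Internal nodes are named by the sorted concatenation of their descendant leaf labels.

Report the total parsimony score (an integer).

10

BT@0: {T} ∪ {A} = {A,T} (union, +1)
BOT@0: {A,T} ∪ {C} = {A,C,T} (union, +1)
BEOT@0: {A,C,T} ∩ {C} = {C} (intersection, +0)
BT@1: {G} ∪ {T} = {G,T} (union, +1)
BOT@1: {G,T} ∩ {G} = {G} (intersection, +0)
BEOT@1: {G} ∪ {C} = {C,G} (union, +1)
BT@2: {C} ∪ {A} = {A,C} (union, +1)
BOT@2: {A,C} ∩ {A} = {A} (intersection, +0)
BEOT@2: {A} ∩ {A} = {A} (intersection, +0)
BT@3: {C} ∪ {T} = {C,T} (union, +1)
BOT@3: {C,T} ∪ {A} = {A,C,T} (union, +1)
BEOT@3: {A,C,T} ∪ {G} = {A,C,G,T} (union, +1)
BT@4: {A} ∪ {T} = {A,T} (union, +1)
BOT@4: {A,T} ∩ {A} = {A} (intersection, +0)
BEOT@4: {A} ∪ {C} = {A,C} (union, +1)
per-site changes: [2, 2, 1, 3, 2]; total = 10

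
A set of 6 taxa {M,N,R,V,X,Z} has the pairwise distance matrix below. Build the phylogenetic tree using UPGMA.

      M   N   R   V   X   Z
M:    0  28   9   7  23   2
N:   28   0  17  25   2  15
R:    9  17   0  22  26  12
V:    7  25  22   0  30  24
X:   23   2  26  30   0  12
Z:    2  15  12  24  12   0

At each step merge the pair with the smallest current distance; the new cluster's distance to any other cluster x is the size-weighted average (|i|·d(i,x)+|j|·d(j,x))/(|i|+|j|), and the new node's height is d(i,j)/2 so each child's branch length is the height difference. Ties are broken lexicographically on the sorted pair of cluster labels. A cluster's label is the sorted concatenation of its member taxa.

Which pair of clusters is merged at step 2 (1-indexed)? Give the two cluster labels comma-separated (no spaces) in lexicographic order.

1. join M+Z (d=2) ⇒ MZ; edges |M|=1, |Z|=1
  updated: d(MZ,N)=43/2, d(MZ,R)=21/2, d(MZ,V)=31/2, d(MZ,X)=35/2
2. join N+X (d=2) ⇒ NX; edges |N|=1, |X|=1
  updated: d(MZ,NX)=39/2, d(NX,R)=43/2, d(NX,V)=55/2
3. join MZ+R (d=21/2) ⇒ MRZ; edges |MZ|=17/4, |R|=21/4
  updated: d(MRZ,NX)=121/6, d(MRZ,V)=53/3
4. join MRZ+V (d=53/3) ⇒ MRVZ; edges |MRZ|=43/12, |V|=53/6
  updated: d(MRVZ,NX)=22
5. join MRVZ+NX (d=22) ⇒ MNRVXZ; edges |MRVZ|=13/6, |NX|=10
final tree: ((((M:1,Z:1):17/4,R:21/4):43/12,V:53/6):13/6,(N:1,X:1):10)
total length: 457/12

N,X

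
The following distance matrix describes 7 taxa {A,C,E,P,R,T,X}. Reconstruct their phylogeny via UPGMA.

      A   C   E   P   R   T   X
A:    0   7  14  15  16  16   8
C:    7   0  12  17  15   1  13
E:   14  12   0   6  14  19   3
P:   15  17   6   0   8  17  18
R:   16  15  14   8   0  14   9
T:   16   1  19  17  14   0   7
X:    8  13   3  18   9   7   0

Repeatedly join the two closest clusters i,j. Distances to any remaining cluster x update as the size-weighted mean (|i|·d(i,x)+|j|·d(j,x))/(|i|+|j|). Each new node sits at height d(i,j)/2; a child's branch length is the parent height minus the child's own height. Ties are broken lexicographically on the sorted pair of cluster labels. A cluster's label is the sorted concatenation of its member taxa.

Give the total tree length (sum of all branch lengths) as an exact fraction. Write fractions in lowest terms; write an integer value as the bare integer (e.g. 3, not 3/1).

953/30

1. join C+T (d=1) ⇒ CT; edges |C|=1/2, |T|=1/2
  updated: d(A,CT)=23/2, d(CT,E)=31/2, d(CT,P)=17, d(CT,R)=29/2, d(CT,X)=10
2. join E+X (d=3) ⇒ EX; edges |E|=3/2, |X|=3/2
  updated: d(A,EX)=11, d(CT,EX)=51/4, d(EX,P)=12, d(EX,R)=23/2
3. join P+R (d=8) ⇒ PR; edges |P|=4, |R|=4
  updated: d(A,PR)=31/2, d(CT,PR)=63/4, d(EX,PR)=47/4
4. join A+EX (d=11) ⇒ AEX; edges |A|=11/2, |EX|=4
  updated: d(AEX,CT)=37/3, d(AEX,PR)=13
5. join AEX+CT (d=37/3) ⇒ ACETX; edges |AEX|=2/3, |CT|=17/3
  updated: d(ACETX,PR)=141/10
6. join ACETX+PR (d=141/10) ⇒ ACEPRTX; edges |ACETX|=53/60, |PR|=61/20
final tree: (((A:11/2,(E:3/2,X:3/2):4):2/3,(C:1/2,T:1/2):17/3):53/60,(P:4,R:4):61/20)
total length: 953/30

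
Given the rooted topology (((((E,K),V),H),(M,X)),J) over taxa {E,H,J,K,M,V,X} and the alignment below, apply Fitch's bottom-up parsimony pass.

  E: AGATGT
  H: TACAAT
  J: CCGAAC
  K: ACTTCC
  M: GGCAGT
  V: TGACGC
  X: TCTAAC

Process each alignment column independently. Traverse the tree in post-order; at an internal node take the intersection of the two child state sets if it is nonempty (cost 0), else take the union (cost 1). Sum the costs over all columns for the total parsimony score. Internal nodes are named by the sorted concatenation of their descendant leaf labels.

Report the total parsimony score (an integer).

19

site 0, node EK: E={A} ∩ K={A} → {A} (+0)
site 0, node EKV: EK={A} ∪ V={T} → {A,T} (+1)
site 0, node EHKV: EKV={A,T} ∩ H={T} → {T} (+0)
site 0, node MX: M={G} ∪ X={T} → {G,T} (+1)
site 0, node EHKMVX: EHKV={T} ∩ MX={G,T} → {T} (+0)
site 0, node EHJKMVX: EHKMVX={T} ∪ J={C} → {C,T} (+1)
site 1, node EK: E={G} ∪ K={C} → {C,G} (+1)
site 1, node EKV: EK={C,G} ∩ V={G} → {G} (+0)
site 1, node EHKV: EKV={G} ∪ H={A} → {A,G} (+1)
site 1, node MX: M={G} ∪ X={C} → {C,G} (+1)
site 1, node EHKMVX: EHKV={A,G} ∩ MX={C,G} → {G} (+0)
site 1, node EHJKMVX: EHKMVX={G} ∪ J={C} → {C,G} (+1)
site 2, node EK: E={A} ∪ K={T} → {A,T} (+1)
site 2, node EKV: EK={A,T} ∩ V={A} → {A} (+0)
site 2, node EHKV: EKV={A} ∪ H={C} → {A,C} (+1)
site 2, node MX: M={C} ∪ X={T} → {C,T} (+1)
site 2, node EHKMVX: EHKV={A,C} ∩ MX={C,T} → {C} (+0)
site 2, node EHJKMVX: EHKMVX={C} ∪ J={G} → {C,G} (+1)
site 3, node EK: E={T} ∩ K={T} → {T} (+0)
site 3, node EKV: EK={T} ∪ V={C} → {C,T} (+1)
site 3, node EHKV: EKV={C,T} ∪ H={A} → {A,C,T} (+1)
site 3, node MX: M={A} ∩ X={A} → {A} (+0)
site 3, node EHKMVX: EHKV={A,C,T} ∩ MX={A} → {A} (+0)
site 3, node EHJKMVX: EHKMVX={A} ∩ J={A} → {A} (+0)
site 4, node EK: E={G} ∪ K={C} → {C,G} (+1)
site 4, node EKV: EK={C,G} ∩ V={G} → {G} (+0)
site 4, node EHKV: EKV={G} ∪ H={A} → {A,G} (+1)
site 4, node MX: M={G} ∪ X={A} → {A,G} (+1)
site 4, node EHKMVX: EHKV={A,G} ∩ MX={A,G} → {A,G} (+0)
site 4, node EHJKMVX: EHKMVX={A,G} ∩ J={A} → {A} (+0)
site 5, node EK: E={T} ∪ K={C} → {C,T} (+1)
site 5, node EKV: EK={C,T} ∩ V={C} → {C} (+0)
site 5, node EHKV: EKV={C} ∪ H={T} → {C,T} (+1)
site 5, node MX: M={T} ∪ X={C} → {C,T} (+1)
site 5, node EHKMVX: EHKV={C,T} ∩ MX={C,T} → {C,T} (+0)
site 5, node EHJKMVX: EHKMVX={C,T} ∩ J={C} → {C} (+0)
per-site changes: [3, 4, 4, 2, 3, 3]; total = 19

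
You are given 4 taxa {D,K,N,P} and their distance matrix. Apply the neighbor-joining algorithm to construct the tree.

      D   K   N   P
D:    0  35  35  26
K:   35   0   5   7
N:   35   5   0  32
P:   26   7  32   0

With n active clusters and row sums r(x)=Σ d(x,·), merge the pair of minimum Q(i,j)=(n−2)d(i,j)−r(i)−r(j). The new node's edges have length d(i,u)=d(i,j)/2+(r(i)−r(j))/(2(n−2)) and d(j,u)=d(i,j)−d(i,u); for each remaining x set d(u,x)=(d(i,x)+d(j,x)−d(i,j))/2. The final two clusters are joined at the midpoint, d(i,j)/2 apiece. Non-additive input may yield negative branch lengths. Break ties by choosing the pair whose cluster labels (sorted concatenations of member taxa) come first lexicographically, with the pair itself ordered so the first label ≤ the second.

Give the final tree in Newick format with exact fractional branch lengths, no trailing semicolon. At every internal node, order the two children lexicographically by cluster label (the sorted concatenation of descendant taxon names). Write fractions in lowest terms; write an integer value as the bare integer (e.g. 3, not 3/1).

step 1: merge (D,P) at d=26, Q=-109; branch lengths D→83/4, P→21/4; new cluster DP
  updated: d(DP,K)=8, d(DP,N)=41/2
step 2: merge (DP,K) at d=8, Q=-67/2; branch lengths DP→47/4, K→-15/4; new cluster DKP
  updated: d(DKP,N)=35/4
step 3: merge (DKP,N) at d=35/4; branch lengths DKP→35/8, N→35/8; new cluster DKNP
final tree: (((D:83/4,P:21/4):47/4,K:-15/4):35/8,N:35/8)
total length: 171/4

(((D:83/4,P:21/4):47/4,K:-15/4):35/8,N:35/8)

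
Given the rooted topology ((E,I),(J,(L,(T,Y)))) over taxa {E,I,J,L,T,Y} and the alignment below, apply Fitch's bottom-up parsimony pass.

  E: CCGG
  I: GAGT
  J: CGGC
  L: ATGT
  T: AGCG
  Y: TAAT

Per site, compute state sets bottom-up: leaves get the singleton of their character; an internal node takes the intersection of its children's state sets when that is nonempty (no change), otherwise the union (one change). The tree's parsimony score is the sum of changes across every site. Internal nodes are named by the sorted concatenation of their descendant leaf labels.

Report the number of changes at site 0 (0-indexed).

3

[col 0] EI: children E:{C}, I:{G} ∪→ {C,G}; cost 1
[col 0] TY: children T:{A}, Y:{T} ∪→ {A,T}; cost 1
[col 0] LTY: children L:{A}, TY:{A,T} ∩→ {A}; cost 0
[col 0] JLTY: children J:{C}, LTY:{A} ∪→ {A,C}; cost 1
[col 0] EIJLTY: children EI:{C,G}, JLTY:{A,C} ∩→ {C}; cost 0
[col 1] EI: children E:{C}, I:{A} ∪→ {A,C}; cost 1
[col 1] TY: children T:{G}, Y:{A} ∪→ {A,G}; cost 1
[col 1] LTY: children L:{T}, TY:{A,G} ∪→ {A,G,T}; cost 1
[col 1] JLTY: children J:{G}, LTY:{A,G,T} ∩→ {G}; cost 0
[col 1] EIJLTY: children EI:{A,C}, JLTY:{G} ∪→ {A,C,G}; cost 1
[col 2] EI: children E:{G}, I:{G} ∩→ {G}; cost 0
[col 2] TY: children T:{C}, Y:{A} ∪→ {A,C}; cost 1
[col 2] LTY: children L:{G}, TY:{A,C} ∪→ {A,C,G}; cost 1
[col 2] JLTY: children J:{G}, LTY:{A,C,G} ∩→ {G}; cost 0
[col 2] EIJLTY: children EI:{G}, JLTY:{G} ∩→ {G}; cost 0
[col 3] EI: children E:{G}, I:{T} ∪→ {G,T}; cost 1
[col 3] TY: children T:{G}, Y:{T} ∪→ {G,T}; cost 1
[col 3] LTY: children L:{T}, TY:{G,T} ∩→ {T}; cost 0
[col 3] JLTY: children J:{C}, LTY:{T} ∪→ {C,T}; cost 1
[col 3] EIJLTY: children EI:{G,T}, JLTY:{C,T} ∩→ {T}; cost 0
per-site changes: [3, 4, 2, 3]; total = 12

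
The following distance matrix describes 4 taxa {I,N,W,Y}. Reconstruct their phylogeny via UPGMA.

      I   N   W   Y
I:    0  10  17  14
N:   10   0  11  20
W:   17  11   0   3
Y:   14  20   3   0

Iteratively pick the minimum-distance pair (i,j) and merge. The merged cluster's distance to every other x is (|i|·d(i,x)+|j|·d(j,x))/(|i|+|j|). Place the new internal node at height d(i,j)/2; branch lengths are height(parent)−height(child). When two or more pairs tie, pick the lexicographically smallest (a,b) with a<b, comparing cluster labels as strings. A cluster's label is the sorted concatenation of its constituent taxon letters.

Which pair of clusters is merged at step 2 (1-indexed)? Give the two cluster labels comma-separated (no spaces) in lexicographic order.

I,N

iteration 1: select W,Y (d=3); attach at lengths (3/2, 3/2); label the merged cluster WY
  updated: d(I,WY)=31/2, d(N,WY)=31/2
iteration 2: select I,N (d=10); attach at lengths (5, 5); label the merged cluster IN
  updated: d(IN,WY)=31/2
iteration 3: select IN,WY (d=31/2); attach at lengths (11/4, 25/4); label the merged cluster INWY
final tree: ((I:5,N:5):11/4,(W:3/2,Y:3/2):25/4)
total length: 22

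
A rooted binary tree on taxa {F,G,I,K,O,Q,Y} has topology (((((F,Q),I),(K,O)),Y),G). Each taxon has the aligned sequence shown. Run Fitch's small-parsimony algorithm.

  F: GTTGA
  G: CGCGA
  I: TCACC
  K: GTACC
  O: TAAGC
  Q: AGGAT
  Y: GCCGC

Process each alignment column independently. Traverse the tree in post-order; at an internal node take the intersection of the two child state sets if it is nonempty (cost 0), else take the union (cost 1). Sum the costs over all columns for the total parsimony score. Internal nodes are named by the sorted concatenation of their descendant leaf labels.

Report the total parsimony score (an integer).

18

[col 0] FQ: children F:{G}, Q:{A} ∪→ {A,G}; cost 1
[col 0] FIQ: children FQ:{A,G}, I:{T} ∪→ {A,G,T}; cost 1
[col 0] KO: children K:{G}, O:{T} ∪→ {G,T}; cost 1
[col 0] FIKOQ: children FIQ:{A,G,T}, KO:{G,T} ∩→ {G,T}; cost 0
[col 0] FIKOQY: children FIKOQ:{G,T}, Y:{G} ∩→ {G}; cost 0
[col 0] FGIKOQY: children FIKOQY:{G}, G:{C} ∪→ {C,G}; cost 1
[col 1] FQ: children F:{T}, Q:{G} ∪→ {G,T}; cost 1
[col 1] FIQ: children FQ:{G,T}, I:{C} ∪→ {C,G,T}; cost 1
[col 1] KO: children K:{T}, O:{A} ∪→ {A,T}; cost 1
[col 1] FIKOQ: children FIQ:{C,G,T}, KO:{A,T} ∩→ {T}; cost 0
[col 1] FIKOQY: children FIKOQ:{T}, Y:{C} ∪→ {C,T}; cost 1
[col 1] FGIKOQY: children FIKOQY:{C,T}, G:{G} ∪→ {C,G,T}; cost 1
[col 2] FQ: children F:{T}, Q:{G} ∪→ {G,T}; cost 1
[col 2] FIQ: children FQ:{G,T}, I:{A} ∪→ {A,G,T}; cost 1
[col 2] KO: children K:{A}, O:{A} ∩→ {A}; cost 0
[col 2] FIKOQ: children FIQ:{A,G,T}, KO:{A} ∩→ {A}; cost 0
[col 2] FIKOQY: children FIKOQ:{A}, Y:{C} ∪→ {A,C}; cost 1
[col 2] FGIKOQY: children FIKOQY:{A,C}, G:{C} ∩→ {C}; cost 0
[col 3] FQ: children F:{G}, Q:{A} ∪→ {A,G}; cost 1
[col 3] FIQ: children FQ:{A,G}, I:{C} ∪→ {A,C,G}; cost 1
[col 3] KO: children K:{C}, O:{G} ∪→ {C,G}; cost 1
[col 3] FIKOQ: children FIQ:{A,C,G}, KO:{C,G} ∩→ {C,G}; cost 0
[col 3] FIKOQY: children FIKOQ:{C,G}, Y:{G} ∩→ {G}; cost 0
[col 3] FGIKOQY: children FIKOQY:{G}, G:{G} ∩→ {G}; cost 0
[col 4] FQ: children F:{A}, Q:{T} ∪→ {A,T}; cost 1
[col 4] FIQ: children FQ:{A,T}, I:{C} ∪→ {A,C,T}; cost 1
[col 4] KO: children K:{C}, O:{C} ∩→ {C}; cost 0
[col 4] FIKOQ: children FIQ:{A,C,T}, KO:{C} ∩→ {C}; cost 0
[col 4] FIKOQY: children FIKOQ:{C}, Y:{C} ∩→ {C}; cost 0
[col 4] FGIKOQY: children FIKOQY:{C}, G:{A} ∪→ {A,C}; cost 1
per-site changes: [4, 5, 3, 3, 3]; total = 18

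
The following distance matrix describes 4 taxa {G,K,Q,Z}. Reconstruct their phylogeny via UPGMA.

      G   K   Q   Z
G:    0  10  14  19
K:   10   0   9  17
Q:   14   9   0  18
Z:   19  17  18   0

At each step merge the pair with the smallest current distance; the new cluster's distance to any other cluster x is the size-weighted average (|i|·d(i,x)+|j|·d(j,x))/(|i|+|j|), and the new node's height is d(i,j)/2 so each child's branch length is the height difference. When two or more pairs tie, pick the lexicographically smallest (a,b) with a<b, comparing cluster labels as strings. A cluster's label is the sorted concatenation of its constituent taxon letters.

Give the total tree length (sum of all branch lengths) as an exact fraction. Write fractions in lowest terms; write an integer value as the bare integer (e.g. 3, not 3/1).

iteration 1: select K,Q (d=9); attach at lengths (9/2, 9/2); label the merged cluster KQ
  updated: d(G,KQ)=12, d(KQ,Z)=35/2
iteration 2: select G,KQ (d=12); attach at lengths (6, 3/2); label the merged cluster GKQ
  updated: d(GKQ,Z)=18
iteration 3: select GKQ,Z (d=18); attach at lengths (3, 9); label the merged cluster GKQZ
final tree: ((G:6,(K:9/2,Q:9/2):3/2):3,Z:9)
total length: 57/2

57/2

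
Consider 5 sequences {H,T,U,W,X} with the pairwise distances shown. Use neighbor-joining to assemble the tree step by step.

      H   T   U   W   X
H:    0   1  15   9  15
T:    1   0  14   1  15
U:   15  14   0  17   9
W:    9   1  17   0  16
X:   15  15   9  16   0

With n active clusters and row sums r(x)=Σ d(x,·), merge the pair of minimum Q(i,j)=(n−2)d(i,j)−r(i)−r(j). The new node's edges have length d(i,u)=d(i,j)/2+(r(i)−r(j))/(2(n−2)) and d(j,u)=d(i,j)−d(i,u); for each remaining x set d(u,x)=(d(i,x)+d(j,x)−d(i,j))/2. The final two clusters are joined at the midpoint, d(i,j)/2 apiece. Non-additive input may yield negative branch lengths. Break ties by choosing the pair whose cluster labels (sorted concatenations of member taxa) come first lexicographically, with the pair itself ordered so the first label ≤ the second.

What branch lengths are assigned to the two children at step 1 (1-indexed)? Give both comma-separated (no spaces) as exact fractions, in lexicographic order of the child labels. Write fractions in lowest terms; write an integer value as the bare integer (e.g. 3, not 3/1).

step 1: merge (U,X) at d=9, Q=-83; branch lengths U→9/2, X→9/2; new cluster UX
  updated: d(H,UX)=21/2, d(T,UX)=10, d(UX,W)=12
step 2: merge (H,UX) at d=21/2, Q=-32; branch lengths H→9/4, UX→33/4; new cluster HUX
  updated: d(HUX,T)=1/4, d(HUX,W)=21/4
step 3: merge (HUX,T) at d=1/4, Q=-13/2; branch lengths HUX→9/4, T→-2; new cluster HTUX
  updated: d(HTUX,W)=3
step 4: merge (HTUX,W) at d=3; branch lengths HTUX→3/2, W→3/2; new cluster HTUWX
final tree: (((H:9/4,(U:9/2,X:9/2):33/4):9/4,T:-2):3/2,W:3/2)
total length: 91/4

9/2,9/2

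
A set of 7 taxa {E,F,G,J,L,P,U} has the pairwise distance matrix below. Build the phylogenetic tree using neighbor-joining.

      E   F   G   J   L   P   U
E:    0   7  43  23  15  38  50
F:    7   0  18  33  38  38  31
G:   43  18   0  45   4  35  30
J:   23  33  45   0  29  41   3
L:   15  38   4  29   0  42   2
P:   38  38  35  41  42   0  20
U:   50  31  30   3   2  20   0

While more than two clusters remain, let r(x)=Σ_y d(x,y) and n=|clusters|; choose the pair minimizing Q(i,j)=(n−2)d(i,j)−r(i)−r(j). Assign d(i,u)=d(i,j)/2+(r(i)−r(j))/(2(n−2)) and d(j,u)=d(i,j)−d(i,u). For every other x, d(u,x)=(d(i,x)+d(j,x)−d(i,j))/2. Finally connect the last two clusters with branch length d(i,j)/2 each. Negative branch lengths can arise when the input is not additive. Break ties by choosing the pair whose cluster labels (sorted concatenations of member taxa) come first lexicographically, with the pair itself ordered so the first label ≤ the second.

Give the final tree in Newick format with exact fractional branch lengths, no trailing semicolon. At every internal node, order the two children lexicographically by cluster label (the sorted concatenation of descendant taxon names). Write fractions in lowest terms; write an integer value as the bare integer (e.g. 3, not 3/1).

1. join E+F (d=7, Q=-306) ⇒ EF; edges |E|=23/5, |F|=12/5
  updated: d(EF,G)=27, d(EF,J)=49/2, d(EF,L)=23, d(EF,P)=69/2, d(EF,U)=37
2. join G+L (d=4, Q=-225) ⇒ GL; edges |G|=57/8, |L|=-25/8
  updated: d(EF,GL)=23, d(GL,J)=35, d(GL,P)=73/2, d(GL,U)=14
3. join J+U (d=3, Q=-337/2) ⇒ JU; edges |J|=77/12, |U|=-41/12
  updated: d(EF,JU)=117/4, d(GL,JU)=23, d(JU,P)=29
4. join EF+GL (d=23, Q=-493/4) ⇒ EFGL; edges |EF|=201/16, |GL|=167/16
  updated: d(EFGL,JU)=117/8, d(EFGL,P)=24
5. join EFGL+JU (d=117/8, Q=-541/8) ⇒ EFGJLU; edges |EFGL|=77/16, |JU|=157/16
  updated: d(EFGJLU,P)=307/16
6. join EFGJLU+P (d=307/16) ⇒ EFGJLPU; edges |EFGJLU|=307/32, |P|=307/32
final tree: ((((E:23/5,F:12/5):201/16,(G:57/8,L:-25/8):167/16):77/16,(J:77/12,U:-41/12):157/16):307/32,P:307/32)
total length: 1133/16

((((E:23/5,F:12/5):201/16,(G:57/8,L:-25/8):167/16):77/16,(J:77/12,U:-41/12):157/16):307/32,P:307/32)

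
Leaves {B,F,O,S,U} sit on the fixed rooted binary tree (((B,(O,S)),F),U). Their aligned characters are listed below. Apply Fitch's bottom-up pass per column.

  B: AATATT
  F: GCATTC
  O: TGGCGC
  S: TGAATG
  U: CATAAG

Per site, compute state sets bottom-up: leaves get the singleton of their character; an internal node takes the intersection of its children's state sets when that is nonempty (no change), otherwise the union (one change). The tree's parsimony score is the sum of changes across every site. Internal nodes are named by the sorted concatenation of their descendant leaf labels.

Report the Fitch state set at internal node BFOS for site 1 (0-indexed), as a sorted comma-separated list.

A,C,G

site 0, node OS: O={T} ∩ S={T} → {T} (+0)
site 0, node BOS: B={A} ∪ OS={T} → {A,T} (+1)
site 0, node BFOS: BOS={A,T} ∪ F={G} → {A,G,T} (+1)
site 0, node BFOSU: BFOS={A,G,T} ∪ U={C} → {A,C,G,T} (+1)
site 1, node OS: O={G} ∩ S={G} → {G} (+0)
site 1, node BOS: B={A} ∪ OS={G} → {A,G} (+1)
site 1, node BFOS: BOS={A,G} ∪ F={C} → {A,C,G} (+1)
site 1, node BFOSU: BFOS={A,C,G} ∩ U={A} → {A} (+0)
site 2, node OS: O={G} ∪ S={A} → {A,G} (+1)
site 2, node BOS: B={T} ∪ OS={A,G} → {A,G,T} (+1)
site 2, node BFOS: BOS={A,G,T} ∩ F={A} → {A} (+0)
site 2, node BFOSU: BFOS={A} ∪ U={T} → {A,T} (+1)
site 3, node OS: O={C} ∪ S={A} → {A,C} (+1)
site 3, node BOS: B={A} ∩ OS={A,C} → {A} (+0)
site 3, node BFOS: BOS={A} ∪ F={T} → {A,T} (+1)
site 3, node BFOSU: BFOS={A,T} ∩ U={A} → {A} (+0)
site 4, node OS: O={G} ∪ S={T} → {G,T} (+1)
site 4, node BOS: B={T} ∩ OS={G,T} → {T} (+0)
site 4, node BFOS: BOS={T} ∩ F={T} → {T} (+0)
site 4, node BFOSU: BFOS={T} ∪ U={A} → {A,T} (+1)
site 5, node OS: O={C} ∪ S={G} → {C,G} (+1)
site 5, node BOS: B={T} ∪ OS={C,G} → {C,G,T} (+1)
site 5, node BFOS: BOS={C,G,T} ∩ F={C} → {C} (+0)
site 5, node BFOSU: BFOS={C} ∪ U={G} → {C,G} (+1)
per-site changes: [3, 2, 3, 2, 2, 3]; total = 15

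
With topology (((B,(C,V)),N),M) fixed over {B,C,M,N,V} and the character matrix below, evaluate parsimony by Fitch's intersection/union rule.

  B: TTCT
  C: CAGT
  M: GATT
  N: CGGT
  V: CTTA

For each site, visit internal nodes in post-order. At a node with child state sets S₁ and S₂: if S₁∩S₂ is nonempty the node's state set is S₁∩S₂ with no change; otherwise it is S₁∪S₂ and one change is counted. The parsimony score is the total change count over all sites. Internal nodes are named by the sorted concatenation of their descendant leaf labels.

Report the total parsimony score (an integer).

CV@0: {C} ∩ {C} = {C} (intersection, +0)
BCV@0: {T} ∪ {C} = {C,T} (union, +1)
BCNV@0: {C,T} ∩ {C} = {C} (intersection, +0)
BCMNV@0: {C} ∪ {G} = {C,G} (union, +1)
CV@1: {A} ∪ {T} = {A,T} (union, +1)
BCV@1: {T} ∩ {A,T} = {T} (intersection, +0)
BCNV@1: {T} ∪ {G} = {G,T} (union, +1)
BCMNV@1: {G,T} ∪ {A} = {A,G,T} (union, +1)
CV@2: {G} ∪ {T} = {G,T} (union, +1)
BCV@2: {C} ∪ {G,T} = {C,G,T} (union, +1)
BCNV@2: {C,G,T} ∩ {G} = {G} (intersection, +0)
BCMNV@2: {G} ∪ {T} = {G,T} (union, +1)
CV@3: {T} ∪ {A} = {A,T} (union, +1)
BCV@3: {T} ∩ {A,T} = {T} (intersection, +0)
BCNV@3: {T} ∩ {T} = {T} (intersection, +0)
BCMNV@3: {T} ∩ {T} = {T} (intersection, +0)
per-site changes: [2, 3, 3, 1]; total = 9

9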